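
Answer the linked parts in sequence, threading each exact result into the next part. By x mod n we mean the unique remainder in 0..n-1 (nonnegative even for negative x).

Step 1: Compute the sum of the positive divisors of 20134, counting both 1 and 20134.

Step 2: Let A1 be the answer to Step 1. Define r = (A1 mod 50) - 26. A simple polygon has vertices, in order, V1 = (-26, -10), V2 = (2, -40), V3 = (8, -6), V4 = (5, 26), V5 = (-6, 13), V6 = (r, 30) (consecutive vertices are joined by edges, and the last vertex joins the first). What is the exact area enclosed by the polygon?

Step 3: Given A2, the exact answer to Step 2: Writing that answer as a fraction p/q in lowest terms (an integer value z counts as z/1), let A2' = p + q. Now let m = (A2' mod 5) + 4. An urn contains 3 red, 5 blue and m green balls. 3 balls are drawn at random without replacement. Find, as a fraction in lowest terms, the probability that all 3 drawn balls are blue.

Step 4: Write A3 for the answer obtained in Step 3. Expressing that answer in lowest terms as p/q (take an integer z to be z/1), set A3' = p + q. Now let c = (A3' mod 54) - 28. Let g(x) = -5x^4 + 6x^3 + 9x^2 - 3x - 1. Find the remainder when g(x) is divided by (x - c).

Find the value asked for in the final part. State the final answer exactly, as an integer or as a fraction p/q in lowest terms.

-3636

Step 1: 20134 = 2 * 10067; sigma = (1 + 2) * (1 + 10067) = 3 * 10068 = 30204; answer 30204
Step 2: A1 = 30204; r = -22; cross terms: (-26*-40 - 2*-10)=1060, (2*-6 - 8*-40)=308, (8*26 - 5*-6)=238, (5*13 - -6*26)=221, (-6*30 - -22*13)=106, (-22*-10 - -26*30)=1000; twice the area = |2933| = 2933; area = 2933/2; answer 2933/2
Step 3: A2 = 2933/2; threaded value p + q = 2935; m = 4; total draws C(12,3) = 220; favorable C(5,3) = 10; P = 1/22; answer 1/22
Step 4: A3 = 1/22; threaded value p + q = 23; c = -5; remainder = value at the root: -5*(-5)^4 + 6*(-5)^3 + 9*(-5)^2 - 3*(-5)^1 - 1 = (-3125) + (-750) + (225) + (15) + (-1) = -3636; answer -3636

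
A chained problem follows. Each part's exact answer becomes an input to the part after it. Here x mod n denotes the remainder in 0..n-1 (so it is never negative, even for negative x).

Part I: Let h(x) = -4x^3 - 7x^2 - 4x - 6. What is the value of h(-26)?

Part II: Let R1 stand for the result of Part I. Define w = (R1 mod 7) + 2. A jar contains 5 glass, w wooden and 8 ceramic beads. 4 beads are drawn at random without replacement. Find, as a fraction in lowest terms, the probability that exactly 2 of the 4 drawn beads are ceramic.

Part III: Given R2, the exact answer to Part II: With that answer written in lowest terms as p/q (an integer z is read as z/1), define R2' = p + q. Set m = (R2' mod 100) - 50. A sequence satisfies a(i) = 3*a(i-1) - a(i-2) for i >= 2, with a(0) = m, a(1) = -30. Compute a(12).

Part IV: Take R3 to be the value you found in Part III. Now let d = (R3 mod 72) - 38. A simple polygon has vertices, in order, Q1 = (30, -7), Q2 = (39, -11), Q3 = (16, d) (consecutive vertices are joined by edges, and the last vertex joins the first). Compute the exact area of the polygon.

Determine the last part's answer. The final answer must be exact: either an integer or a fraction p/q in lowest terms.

79/2

Part I: -4*(-26)^3 - 7*(-26)^2 - 4*(-26)^1 - 6 = (70304) + (-4732) + (104) + (-6) = 65670; answer 65670
Part II: R1 = 65670; w = 5; total draws C(18,4) = 3060; favorable C(8,2)*C(10,2) = 1260; P = 7/17; answer 7/17
Part III: R2 = 7/17; threaded value p + q = 24; m = -26; a(2) = 3*(-30) - 1*(-26) = -64; iterating: a(2)=-64, a(3)=-162, a(4)=-422, a(5)=-1104, a(6)=-2890, a(7)=-7566, a(8)=-19808, a(9)=-51858, a(10)=-135766, a(11)=-355440, a(12)=-930554; answer -930554
Part IV: R3 = -930554; d = 8; cross terms: (30*-11 - 39*-7)=-57, (39*8 - 16*-11)=488, (16*-7 - 30*8)=-352; twice the area = |79| = 79; area = 79/2; answer 79/2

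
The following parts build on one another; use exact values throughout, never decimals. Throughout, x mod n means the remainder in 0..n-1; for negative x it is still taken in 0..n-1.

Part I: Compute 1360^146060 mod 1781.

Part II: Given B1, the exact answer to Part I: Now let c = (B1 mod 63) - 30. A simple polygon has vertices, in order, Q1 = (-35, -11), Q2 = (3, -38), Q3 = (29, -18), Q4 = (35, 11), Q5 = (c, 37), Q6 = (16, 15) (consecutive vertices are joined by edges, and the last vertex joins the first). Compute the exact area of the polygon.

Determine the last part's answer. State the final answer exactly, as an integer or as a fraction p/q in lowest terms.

Part I: squarings mod 1781: 1360^1=1360, 1360^2=922, 1360^4=547, 1360^8=1, 1360^16=1, 1360^32=1, 1360^64=1, 1360^128=1, 1360^256=1, 1360^512=1, 1360^1024=1, 1360^2048=1, 1360^4096=1, 1360^8192=1, 1360^16384=1, 1360^32768=1, 1360^65536=1, 1360^131072=1; 1360^146060 = 1360^4 * 1360^8 * 1360^128 * 1360^512 * 1360^2048 * 1360^4096 * 1360^8192 * 1360^131072 = 547 (mod 1781); answer 547
Part II: B1 = 547; c = 13; cross terms: (-35*-38 - 3*-11)=1363, (3*-18 - 29*-38)=1048, (29*11 - 35*-18)=949, (35*37 - 13*11)=1152, (13*15 - 16*37)=-397, (16*-11 - -35*15)=349; twice the area = |4464| = 4464; area = 2232; answer 2232

2232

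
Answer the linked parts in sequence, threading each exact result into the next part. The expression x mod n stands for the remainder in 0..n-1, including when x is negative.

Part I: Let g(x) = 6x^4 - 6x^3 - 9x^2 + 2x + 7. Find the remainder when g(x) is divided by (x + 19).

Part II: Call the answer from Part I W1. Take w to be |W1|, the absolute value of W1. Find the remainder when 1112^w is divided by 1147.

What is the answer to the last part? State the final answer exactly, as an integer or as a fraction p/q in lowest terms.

Part I: remainder = value at the root: 6*(-19)^4 - 6*(-19)^3 - 9*(-19)^2 + 2*(-19)^1 + 7 = (781926) + (41154) + (-3249) + (-38) + (7) = 819800; answer 819800
Part II: W1 = 819800; w = 819800; squarings mod 1147: 1112^1=1112, 1112^2=78, 1112^4=349, 1112^8=219, 1112^16=934, 1112^32=636, 1112^64=752, 1112^128=33, 1112^256=1089, 1112^512=1070, 1112^1024=194, 1112^2048=932, 1112^4096=345, 1112^8192=884, 1112^16384=349, 1112^32768=219, 1112^65536=934, 1112^131072=636, 1112^262144=752, 1112^524288=33; 1112^819800 = 1112^8 * 1112^16 * 1112^64 * 1112^512 * 1112^32768 * 1112^262144 * 1112^524288 = 404 (mod 1147); answer 404

404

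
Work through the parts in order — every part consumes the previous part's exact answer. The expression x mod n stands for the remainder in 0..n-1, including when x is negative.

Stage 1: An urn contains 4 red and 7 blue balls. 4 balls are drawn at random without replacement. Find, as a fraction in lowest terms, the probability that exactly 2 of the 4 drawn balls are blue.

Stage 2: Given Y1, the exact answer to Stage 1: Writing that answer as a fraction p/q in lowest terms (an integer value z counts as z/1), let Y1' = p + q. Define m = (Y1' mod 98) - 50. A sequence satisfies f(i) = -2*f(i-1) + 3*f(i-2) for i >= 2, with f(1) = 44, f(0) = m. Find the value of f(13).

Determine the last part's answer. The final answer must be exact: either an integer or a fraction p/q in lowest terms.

7174484

Stage 1: total draws C(11,4) = 330; favorable C(7,2)*C(4,2) = 126; P = 21/55; answer 21/55
Stage 2: Y1 = 21/55; threaded value p + q = 76; m = 26; f(2) = -2*(44) + 3*(26) = -10; iterating: f(2)=-10, f(3)=152, f(4)=-334, f(5)=1124, f(6)=-3250, f(7)=9872, f(8)=-29494, f(9)=88604, f(10)=-265690, f(11)=797192, f(12)=-2391454, f(13)=7174484; answer 7174484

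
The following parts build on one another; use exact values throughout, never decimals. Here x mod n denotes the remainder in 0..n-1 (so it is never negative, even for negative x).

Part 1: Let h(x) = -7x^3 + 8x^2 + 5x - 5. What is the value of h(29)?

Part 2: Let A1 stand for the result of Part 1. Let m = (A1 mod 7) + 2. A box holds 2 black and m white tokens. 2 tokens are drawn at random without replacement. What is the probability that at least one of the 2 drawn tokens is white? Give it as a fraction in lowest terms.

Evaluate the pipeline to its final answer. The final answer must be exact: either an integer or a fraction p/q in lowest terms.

9/10

Part 1: -7*(29)^3 + 8*(29)^2 + 5*(29)^1 - 5 = (-170723) + (6728) + (145) + (-5) = -163855; answer -163855
Part 2: A1 = -163855; m = 3; total draws C(5,2) = 10; complement C(2,2) = 1; favorable 10 - 1 = 9; P = 9/10; answer 9/10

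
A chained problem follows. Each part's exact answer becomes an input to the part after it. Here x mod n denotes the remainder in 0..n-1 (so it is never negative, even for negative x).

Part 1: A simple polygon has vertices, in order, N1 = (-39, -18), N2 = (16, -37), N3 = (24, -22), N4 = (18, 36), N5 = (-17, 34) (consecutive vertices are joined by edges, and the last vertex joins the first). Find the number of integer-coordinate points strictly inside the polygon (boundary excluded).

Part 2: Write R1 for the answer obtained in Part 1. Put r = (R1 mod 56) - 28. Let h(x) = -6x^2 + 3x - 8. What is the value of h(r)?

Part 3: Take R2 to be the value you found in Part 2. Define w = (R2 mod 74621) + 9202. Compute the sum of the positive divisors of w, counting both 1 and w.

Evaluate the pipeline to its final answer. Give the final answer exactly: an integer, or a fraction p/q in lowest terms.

Part 1: cross terms: (-39*-37 - 16*-18)=1731, (16*-22 - 24*-37)=536, (24*36 - 18*-22)=1260, (18*34 - -17*36)=1224, (-17*-18 - -39*34)=1632; twice the area = |6383| = 6383; area = 6383/2; boundary points = 1 + 1 + 2 + 1 + 2 = 7; strictly interior points = area - boundary/2 + 1 = 3189; answer 3189
Part 2: R1 = 3189; r = 25; -6*(25)^2 + 3*(25)^1 - 8 = (-3750) + (75) + (-8) = -3683; answer -3683
Part 3: R2 = -3683; w = 80140; 80140 = 2^2 * 5 * 4007; sigma = (1 + 2 + 4) * (1 + 5) * (1 + 4007) = 7 * 6 * 4008 = 168336; answer 168336

168336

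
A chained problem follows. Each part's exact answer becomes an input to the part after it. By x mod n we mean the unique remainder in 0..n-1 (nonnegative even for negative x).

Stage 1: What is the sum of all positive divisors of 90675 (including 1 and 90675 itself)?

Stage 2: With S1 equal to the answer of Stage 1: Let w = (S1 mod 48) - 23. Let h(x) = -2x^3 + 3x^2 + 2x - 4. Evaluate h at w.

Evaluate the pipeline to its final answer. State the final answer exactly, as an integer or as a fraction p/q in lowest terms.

815

Stage 1: 90675 = 3^2 * 5^2 * 13 * 31; sigma = (1 + 3 + 9) * (1 + 5 + 25) * (1 + 13) * (1 + 31) = 13 * 31 * 14 * 32 = 180544; answer 180544
Stage 2: S1 = 180544; w = -7; -2*(-7)^3 + 3*(-7)^2 + 2*(-7)^1 - 4 = (686) + (147) + (-14) + (-4) = 815; answer 815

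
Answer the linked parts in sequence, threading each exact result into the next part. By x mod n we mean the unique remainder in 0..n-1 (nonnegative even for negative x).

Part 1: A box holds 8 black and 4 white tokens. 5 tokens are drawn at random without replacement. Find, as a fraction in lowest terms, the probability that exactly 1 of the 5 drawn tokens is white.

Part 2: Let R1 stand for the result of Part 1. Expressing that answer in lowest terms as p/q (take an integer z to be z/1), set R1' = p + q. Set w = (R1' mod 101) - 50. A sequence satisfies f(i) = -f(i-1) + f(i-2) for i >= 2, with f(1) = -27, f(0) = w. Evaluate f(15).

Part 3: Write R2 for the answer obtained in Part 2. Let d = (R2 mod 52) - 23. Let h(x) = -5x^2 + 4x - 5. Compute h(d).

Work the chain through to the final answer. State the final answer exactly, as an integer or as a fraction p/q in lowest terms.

-69

Part 1: total draws C(12,5) = 792; favorable C(4,1)*C(8,4) = 280; P = 35/99; answer 35/99
Part 2: R1 = 35/99; threaded value p + q = 134; w = -17; f(2) = -1*(-27) + 1*(-17) = 10; iterating: f(2)=10, f(3)=-37, f(4)=47, f(5)=-84, f(6)=131, f(7)=-215, f(8)=346, f(9)=-561, f(10)=907, f(11)=-1468, f(12)=2375, f(13)=-3843, f(14)=6218, f(15)=-10061; answer -10061
Part 3: R2 = -10061; d = 4; -5*(4)^2 + 4*(4)^1 - 5 = (-80) + (16) + (-5) = -69; answer -69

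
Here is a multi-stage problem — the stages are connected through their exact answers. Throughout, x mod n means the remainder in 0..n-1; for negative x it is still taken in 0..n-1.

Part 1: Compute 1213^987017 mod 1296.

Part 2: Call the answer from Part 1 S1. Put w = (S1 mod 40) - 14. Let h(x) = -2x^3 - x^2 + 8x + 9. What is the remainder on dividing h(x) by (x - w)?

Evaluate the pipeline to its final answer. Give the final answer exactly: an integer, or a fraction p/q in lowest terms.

-670

Part 1: squarings mod 1296: 1213^1=1213, 1213^2=409, 1213^4=97, 1213^8=337, 1213^16=817, 1213^32=49, 1213^64=1105, 1213^128=193, 1213^256=961, 1213^512=769, 1213^1024=385, 1213^2048=481, 1213^4096=673, 1213^8192=625, 1213^16384=529, 1213^32768=1201, 1213^65536=1249, 1213^131072=913, 1213^262144=241, 1213^524288=1057; 1213^987017 = 1213^1 * 1213^8 * 1213^128 * 1213^256 * 1213^512 * 1213^1024 * 1213^2048 * 1213^65536 * 1213^131072 * 1213^262144 * 1213^524288 = 1021 (mod 1296); answer 1021
Part 2: S1 = 1021; w = 7; remainder = value at the root: -2*(7)^3 - 1*(7)^2 + 8*(7)^1 + 9 = (-686) + (-49) + (56) + (9) = -670; answer -670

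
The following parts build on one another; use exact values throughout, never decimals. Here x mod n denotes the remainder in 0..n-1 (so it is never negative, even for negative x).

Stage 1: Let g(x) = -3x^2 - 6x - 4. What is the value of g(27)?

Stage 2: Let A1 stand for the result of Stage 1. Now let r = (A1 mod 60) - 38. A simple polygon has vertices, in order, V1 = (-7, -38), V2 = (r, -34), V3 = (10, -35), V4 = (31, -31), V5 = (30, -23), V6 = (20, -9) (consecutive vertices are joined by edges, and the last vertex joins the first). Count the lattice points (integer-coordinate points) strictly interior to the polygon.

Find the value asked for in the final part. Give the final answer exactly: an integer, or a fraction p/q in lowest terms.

Stage 1: -3*(27)^2 - 6*(27)^1 - 4 = (-2187) + (-162) + (-4) = -2353; answer -2353
Stage 2: A1 = -2353; r = 9; cross terms: (-7*-34 - 9*-38)=580, (9*-35 - 10*-34)=25, (10*-31 - 31*-35)=775, (31*-23 - 30*-31)=217, (30*-9 - 20*-23)=190, (20*-38 - -7*-9)=-823; twice the area = |964| = 964; area = 482; boundary points = 4 + 1 + 1 + 1 + 2 + 1 = 10; strictly interior points = area - boundary/2 + 1 = 478; answer 478

478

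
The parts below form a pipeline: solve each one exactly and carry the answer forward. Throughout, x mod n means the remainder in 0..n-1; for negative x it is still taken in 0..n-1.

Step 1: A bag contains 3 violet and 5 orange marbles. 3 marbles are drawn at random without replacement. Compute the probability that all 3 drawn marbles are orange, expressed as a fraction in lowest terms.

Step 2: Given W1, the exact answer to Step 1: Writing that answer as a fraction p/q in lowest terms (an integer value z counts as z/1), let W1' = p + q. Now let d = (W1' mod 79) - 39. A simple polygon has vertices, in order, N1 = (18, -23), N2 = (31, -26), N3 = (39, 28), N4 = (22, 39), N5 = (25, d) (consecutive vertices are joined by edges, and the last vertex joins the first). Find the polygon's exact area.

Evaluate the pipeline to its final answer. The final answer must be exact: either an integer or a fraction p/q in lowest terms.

729

Step 1: total draws C(8,3) = 56; favorable C(5,3) = 10; P = 5/28; answer 5/28
Step 2: W1 = 5/28; threaded value p + q = 33; d = -6; cross terms: (18*-26 - 31*-23)=245, (31*28 - 39*-26)=1882, (39*39 - 22*28)=905, (22*-6 - 25*39)=-1107, (25*-23 - 18*-6)=-467; twice the area = |1458| = 1458; area = 729; answer 729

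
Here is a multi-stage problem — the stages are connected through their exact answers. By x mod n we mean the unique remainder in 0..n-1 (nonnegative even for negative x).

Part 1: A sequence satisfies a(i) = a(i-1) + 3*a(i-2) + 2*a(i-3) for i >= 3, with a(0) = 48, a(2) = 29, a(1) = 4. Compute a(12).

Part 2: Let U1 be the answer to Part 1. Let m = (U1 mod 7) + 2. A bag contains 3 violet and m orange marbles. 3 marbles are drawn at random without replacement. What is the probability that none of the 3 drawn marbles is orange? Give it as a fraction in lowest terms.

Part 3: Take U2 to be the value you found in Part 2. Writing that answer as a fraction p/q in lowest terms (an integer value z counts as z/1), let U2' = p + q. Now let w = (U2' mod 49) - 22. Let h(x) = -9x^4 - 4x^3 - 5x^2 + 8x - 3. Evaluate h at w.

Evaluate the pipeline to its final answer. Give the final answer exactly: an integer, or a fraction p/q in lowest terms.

Part 1: a(3) = 1*(29) + 3*(4) + 2*(48) = 137; iterating: a(3)=137, a(4)=232, a(5)=701, a(6)=1671, a(7)=4238, a(8)=10653, a(9)=26709, a(10)=67144, a(11)=168577, a(12)=423427; answer 423427
Part 2: U1 = 423427; m = 6; total draws C(9,3) = 84; favorable C(3,3) = 1; P = 1/84; answer 1/84
Part 3: U2 = 1/84; threaded value p + q = 85; w = 14; -9*(14)^4 - 4*(14)^3 - 5*(14)^2 + 8*(14)^1 - 3 = (-345744) + (-10976) + (-980) + (112) + (-3) = -357591; answer -357591

-357591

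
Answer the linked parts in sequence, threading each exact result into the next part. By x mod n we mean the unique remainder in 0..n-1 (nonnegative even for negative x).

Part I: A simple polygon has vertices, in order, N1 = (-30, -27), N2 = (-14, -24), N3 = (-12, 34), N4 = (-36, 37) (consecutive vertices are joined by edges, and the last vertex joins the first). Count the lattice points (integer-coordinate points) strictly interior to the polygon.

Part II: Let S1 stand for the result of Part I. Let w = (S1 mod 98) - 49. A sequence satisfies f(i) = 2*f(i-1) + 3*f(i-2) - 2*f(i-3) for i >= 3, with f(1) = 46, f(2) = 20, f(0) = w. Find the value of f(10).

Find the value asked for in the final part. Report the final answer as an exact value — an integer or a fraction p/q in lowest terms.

Part I: cross terms: (-30*-24 - -14*-27)=342, (-14*34 - -12*-24)=-764, (-12*37 - -36*34)=780, (-36*-27 - -30*37)=2082; twice the area = |2440| = 2440; area = 1220; boundary points = 1 + 2 + 3 + 2 = 8; strictly interior points = area - boundary/2 + 1 = 1217; answer 1217
Part II: S1 = 1217; w = -8; f(3) = 2*(20) + 3*(46) - 2*(-8) = 194; iterating: f(3)=194, f(4)=356, f(5)=1254, f(6)=3188, f(7)=9426, f(8)=25908, f(9)=73718, f(10)=206308; answer 206308

206308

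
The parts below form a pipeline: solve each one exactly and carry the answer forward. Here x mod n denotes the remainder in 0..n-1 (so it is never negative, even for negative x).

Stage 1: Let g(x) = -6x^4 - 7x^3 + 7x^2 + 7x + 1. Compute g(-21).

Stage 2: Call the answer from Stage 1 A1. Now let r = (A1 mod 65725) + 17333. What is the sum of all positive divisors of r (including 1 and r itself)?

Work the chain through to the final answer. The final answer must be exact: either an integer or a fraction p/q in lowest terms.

74676

Stage 1: -6*(-21)^4 - 7*(-21)^3 + 7*(-21)^2 + 7*(-21)^1 + 1 = (-1166886) + (64827) + (3087) + (-147) + (1) = -1099118; answer -1099118
Stage 2: A1 = -1099118; r = 35540; 35540 = 2^2 * 5 * 1777; sigma = (1 + 2 + 4) * (1 + 5) * (1 + 1777) = 7 * 6 * 1778 = 74676; answer 74676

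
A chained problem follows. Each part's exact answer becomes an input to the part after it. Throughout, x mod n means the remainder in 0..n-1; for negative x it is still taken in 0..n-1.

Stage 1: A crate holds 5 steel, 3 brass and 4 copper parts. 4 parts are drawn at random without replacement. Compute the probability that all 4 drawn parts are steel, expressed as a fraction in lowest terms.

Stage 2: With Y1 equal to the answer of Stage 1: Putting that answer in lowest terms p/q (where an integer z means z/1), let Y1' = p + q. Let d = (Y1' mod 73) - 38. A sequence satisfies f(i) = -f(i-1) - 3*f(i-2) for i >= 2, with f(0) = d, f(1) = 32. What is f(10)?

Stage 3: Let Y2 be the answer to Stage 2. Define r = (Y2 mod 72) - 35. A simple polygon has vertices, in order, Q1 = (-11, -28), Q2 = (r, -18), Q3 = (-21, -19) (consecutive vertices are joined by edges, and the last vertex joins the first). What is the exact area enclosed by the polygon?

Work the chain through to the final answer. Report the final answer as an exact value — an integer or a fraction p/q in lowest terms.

41

Stage 1: total draws C(12,4) = 495; favorable C(5,4) = 5; P = 1/99; answer 1/99
Stage 2: Y1 = 1/99; threaded value p + q = 100; d = -11; f(2) = -1*(32) - 3*(-11) = 1; iterating: f(2)=1, f(3)=-97, f(4)=94, f(5)=197, f(6)=-479, f(7)=-112, f(8)=1549, f(9)=-1213, f(10)=-3434; answer -3434
Stage 3: Y2 = -3434; r = -13; cross terms: (-11*-18 - -13*-28)=-166, (-13*-19 - -21*-18)=-131, (-21*-28 - -11*-19)=379; twice the area = |82| = 82; area = 41; answer 41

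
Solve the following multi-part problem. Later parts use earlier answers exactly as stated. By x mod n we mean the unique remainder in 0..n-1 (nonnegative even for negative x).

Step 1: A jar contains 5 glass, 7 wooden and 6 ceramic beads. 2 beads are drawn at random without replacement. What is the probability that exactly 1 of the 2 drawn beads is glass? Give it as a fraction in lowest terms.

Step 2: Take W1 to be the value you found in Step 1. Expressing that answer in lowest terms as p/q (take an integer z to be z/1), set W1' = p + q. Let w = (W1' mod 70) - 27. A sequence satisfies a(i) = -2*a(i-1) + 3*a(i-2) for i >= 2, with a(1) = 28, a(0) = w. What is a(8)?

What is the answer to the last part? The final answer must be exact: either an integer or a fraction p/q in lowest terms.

Step 1: total draws C(18,2) = 153; favorable C(5,1)*C(13,1) = 65; P = 65/153; answer 65/153
Step 2: W1 = 65/153; threaded value p + q = 218; w = -19; a(2) = -2*(28) + 3*(-19) = -113; iterating: a(2)=-113, a(3)=310, a(4)=-959, a(5)=2848, a(6)=-8573, a(7)=25690, a(8)=-77099; answer -77099

-77099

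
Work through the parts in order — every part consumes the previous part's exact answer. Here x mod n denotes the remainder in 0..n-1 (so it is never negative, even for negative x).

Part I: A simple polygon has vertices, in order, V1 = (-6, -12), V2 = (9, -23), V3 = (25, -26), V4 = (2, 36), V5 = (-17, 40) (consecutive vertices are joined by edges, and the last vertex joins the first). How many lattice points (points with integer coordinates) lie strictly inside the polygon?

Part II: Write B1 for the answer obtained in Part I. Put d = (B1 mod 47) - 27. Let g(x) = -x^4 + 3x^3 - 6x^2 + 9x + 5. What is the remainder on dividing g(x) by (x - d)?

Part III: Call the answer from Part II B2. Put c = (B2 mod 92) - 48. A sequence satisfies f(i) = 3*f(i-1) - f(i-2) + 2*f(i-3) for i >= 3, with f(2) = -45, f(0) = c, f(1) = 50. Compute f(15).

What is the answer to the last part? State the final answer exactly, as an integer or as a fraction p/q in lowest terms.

Part I: cross terms: (-6*-23 - 9*-12)=246, (9*-26 - 25*-23)=341, (25*36 - 2*-26)=952, (2*40 - -17*36)=692, (-17*-12 - -6*40)=444; twice the area = |2675| = 2675; area = 2675/2; boundary points = 1 + 1 + 1 + 1 + 1 = 5; strictly interior points = area - boundary/2 + 1 = 1336; answer 1336
Part II: B1 = 1336; d = -7; remainder = value at the root: -1*(-7)^4 + 3*(-7)^3 - 6*(-7)^2 + 9*(-7)^1 + 5 = (-2401) + (-1029) + (-294) + (-63) + (5) = -3782; answer -3782
Part III: B2 = -3782; c = 34; f(3) = 3*(-45) - 1*(50) + 2*(34) = -117; iterating: f(3)=-117, f(4)=-206, f(5)=-591, f(6)=-1801, f(7)=-5224, f(8)=-15053, f(9)=-43537, f(10)=-126006, f(11)=-364587, f(12)=-1054829, f(13)=-3051912, f(14)=-8830081, f(15)=-25547989; answer -25547989

-25547989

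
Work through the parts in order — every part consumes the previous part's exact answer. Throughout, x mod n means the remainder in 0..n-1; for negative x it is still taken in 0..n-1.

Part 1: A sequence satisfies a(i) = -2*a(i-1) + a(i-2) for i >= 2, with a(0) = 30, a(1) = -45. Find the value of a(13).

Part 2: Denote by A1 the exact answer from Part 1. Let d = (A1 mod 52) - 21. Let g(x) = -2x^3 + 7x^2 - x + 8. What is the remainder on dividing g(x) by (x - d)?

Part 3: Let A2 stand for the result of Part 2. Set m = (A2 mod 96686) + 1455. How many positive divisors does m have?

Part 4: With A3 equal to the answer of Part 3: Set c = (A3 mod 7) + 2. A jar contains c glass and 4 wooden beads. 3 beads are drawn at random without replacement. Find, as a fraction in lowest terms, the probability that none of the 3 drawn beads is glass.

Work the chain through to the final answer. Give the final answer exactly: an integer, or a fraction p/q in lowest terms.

4/35

Part 1: a(2) = -2*(-45) + 1*(30) = 120; iterating: a(2)=120, a(3)=-285, a(4)=690, a(5)=-1665, a(6)=4020, a(7)=-9705, a(8)=23430, a(9)=-56565, a(10)=136560, a(11)=-329685, a(12)=795930, a(13)=-1921545; answer -1921545
Part 2: A1 = -1921545; d = -10; remainder = value at the root: -2*(-10)^3 + 7*(-10)^2 - 1*(-10)^1 + 8 = (2000) + (700) + (10) + (8) = 2718; answer 2718
Part 3: A2 = 2718; m = 4173; 4173 = 3 * 13 * 107; number of divisors = (1+1) * (1+1) * (1+1) = 8; answer 8
Part 4: A3 = 8; c = 3; total draws C(7,3) = 35; favorable C(4,3) = 4; P = 4/35; answer 4/35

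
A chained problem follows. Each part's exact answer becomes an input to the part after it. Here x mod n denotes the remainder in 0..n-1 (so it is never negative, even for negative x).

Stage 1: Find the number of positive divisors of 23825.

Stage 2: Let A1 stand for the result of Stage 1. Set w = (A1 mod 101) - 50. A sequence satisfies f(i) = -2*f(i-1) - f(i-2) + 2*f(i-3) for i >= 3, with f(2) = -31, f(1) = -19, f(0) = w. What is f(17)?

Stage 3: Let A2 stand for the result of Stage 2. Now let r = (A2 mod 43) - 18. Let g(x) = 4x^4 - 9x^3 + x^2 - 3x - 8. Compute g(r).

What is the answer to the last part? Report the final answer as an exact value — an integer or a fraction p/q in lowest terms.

Stage 1: 23825 = 5^2 * 953; number of divisors = (2+1) * (1+1) = 6; answer 6
Stage 2: A1 = 6; w = -44; f(3) = -2*(-31) - 1*(-19) + 2*(-44) = -7; iterating: f(3)=-7, f(4)=7, f(5)=-69, f(6)=117, f(7)=-151, f(8)=47, f(9)=291, f(10)=-931, f(11)=1665, f(12)=-1817, f(13)=107, f(14)=4933, f(15)=-13607, f(16)=22495, f(17)=-21517; answer -21517
Stage 3: A2 = -21517; r = 8; 4*(8)^4 - 9*(8)^3 + 1*(8)^2 - 3*(8)^1 - 8 = (16384) + (-4608) + (64) + (-24) + (-8) = 11808; answer 11808

11808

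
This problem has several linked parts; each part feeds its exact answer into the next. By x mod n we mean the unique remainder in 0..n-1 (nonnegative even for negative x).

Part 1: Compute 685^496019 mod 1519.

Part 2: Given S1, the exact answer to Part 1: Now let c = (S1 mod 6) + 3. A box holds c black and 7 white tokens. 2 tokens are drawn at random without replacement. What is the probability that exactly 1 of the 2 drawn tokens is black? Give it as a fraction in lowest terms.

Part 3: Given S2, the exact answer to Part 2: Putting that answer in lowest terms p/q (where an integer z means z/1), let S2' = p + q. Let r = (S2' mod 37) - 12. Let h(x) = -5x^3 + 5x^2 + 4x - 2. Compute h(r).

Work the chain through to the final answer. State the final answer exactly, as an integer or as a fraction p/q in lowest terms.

Part 1: squarings mod 1519: 685^1=685, 685^2=1373, 685^4=50, 685^8=981, 685^16=834, 685^32=1373, 685^64=50, 685^128=981, 685^256=834, 685^512=1373, 685^1024=50, 685^2048=981, 685^4096=834, 685^8192=1373, 685^16384=50, 685^32768=981, 685^65536=834, 685^131072=1373, 685^262144=50; 685^496019 = 685^1 * 685^2 * 685^16 * 685^128 * 685^256 * 685^4096 * 685^32768 * 685^65536 * 685^131072 * 685^262144 = 734 (mod 1519); answer 734
Part 2: S1 = 734; c = 5; total draws C(12,2) = 66; favorable C(5,1)*C(7,1) = 35; P = 35/66; answer 35/66
Part 3: S2 = 35/66; threaded value p + q = 101; r = 15; -5*(15)^3 + 5*(15)^2 + 4*(15)^1 - 2 = (-16875) + (1125) + (60) + (-2) = -15692; answer -15692

-15692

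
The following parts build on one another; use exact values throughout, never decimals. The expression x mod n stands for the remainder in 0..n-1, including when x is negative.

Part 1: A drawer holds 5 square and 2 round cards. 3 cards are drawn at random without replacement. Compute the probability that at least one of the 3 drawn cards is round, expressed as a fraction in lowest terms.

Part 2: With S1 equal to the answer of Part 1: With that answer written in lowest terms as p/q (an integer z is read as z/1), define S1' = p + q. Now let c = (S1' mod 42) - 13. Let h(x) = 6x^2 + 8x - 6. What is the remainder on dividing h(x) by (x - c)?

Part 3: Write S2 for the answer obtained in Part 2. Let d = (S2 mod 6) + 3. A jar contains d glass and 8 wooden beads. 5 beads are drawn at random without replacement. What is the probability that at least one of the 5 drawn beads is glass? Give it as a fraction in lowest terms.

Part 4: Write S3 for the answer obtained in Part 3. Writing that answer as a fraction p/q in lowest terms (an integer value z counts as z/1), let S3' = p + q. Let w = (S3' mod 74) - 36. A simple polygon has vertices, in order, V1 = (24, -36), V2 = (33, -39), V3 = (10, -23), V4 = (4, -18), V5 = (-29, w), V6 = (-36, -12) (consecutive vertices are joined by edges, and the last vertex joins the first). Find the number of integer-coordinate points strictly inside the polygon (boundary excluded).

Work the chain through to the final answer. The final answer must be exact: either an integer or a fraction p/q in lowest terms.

Part 1: total draws C(7,3) = 35; complement C(5,3) = 10; favorable 35 - 10 = 25; P = 5/7; answer 5/7
Part 2: S1 = 5/7; threaded value p + q = 12; c = -1; remainder = value at the root: 6*(-1)^2 + 8*(-1)^1 - 6 = (6) + (-8) + (-6) = -8; answer -8
Part 3: S2 = -8; d = 7; total draws C(15,5) = 3003; complement C(8,5) = 56; favorable 3003 - 56 = 2947; P = 421/429; answer 421/429
Part 4: S3 = 421/429; threaded value p + q = 850; w = 0; cross terms: (24*-39 - 33*-36)=252, (33*-23 - 10*-39)=-369, (10*-18 - 4*-23)=-88, (4*0 - -29*-18)=-522, (-29*-12 - -36*0)=348, (-36*-36 - 24*-12)=1584; twice the area = |1205| = 1205; area = 1205/2; boundary points = 3 + 1 + 1 + 3 + 1 + 12 = 21; strictly interior points = area - boundary/2 + 1 = 593; answer 593

593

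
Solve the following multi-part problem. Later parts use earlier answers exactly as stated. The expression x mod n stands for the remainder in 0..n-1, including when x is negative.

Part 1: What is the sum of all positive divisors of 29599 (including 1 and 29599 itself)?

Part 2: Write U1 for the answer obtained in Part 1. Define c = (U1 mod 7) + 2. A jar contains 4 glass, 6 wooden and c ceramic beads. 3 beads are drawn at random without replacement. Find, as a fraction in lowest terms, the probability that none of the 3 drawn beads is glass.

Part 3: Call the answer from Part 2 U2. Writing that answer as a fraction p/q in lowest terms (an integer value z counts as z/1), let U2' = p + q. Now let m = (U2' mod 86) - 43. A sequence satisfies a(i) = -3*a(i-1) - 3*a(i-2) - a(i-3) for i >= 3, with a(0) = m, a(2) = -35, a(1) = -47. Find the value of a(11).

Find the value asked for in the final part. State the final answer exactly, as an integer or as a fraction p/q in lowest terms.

Part 1: 29599 is prime, so its only divisors are 1 and 29599; sigma = 1 + 29599 = 29600; answer 29600
Part 2: U1 = 29600; c = 6; total draws C(16,3) = 560; favorable C(12,3) = 220; P = 11/28; answer 11/28
Part 3: U2 = 11/28; threaded value p + q = 39; m = -4; a(3) = -3*(-35) - 3*(-47) - 1*(-4) = 250; iterating: a(3)=250, a(4)=-598, a(5)=1079, a(6)=-1693, a(7)=2440, a(8)=-3320, a(9)=4333, a(10)=-5479, a(11)=6758; answer 6758

6758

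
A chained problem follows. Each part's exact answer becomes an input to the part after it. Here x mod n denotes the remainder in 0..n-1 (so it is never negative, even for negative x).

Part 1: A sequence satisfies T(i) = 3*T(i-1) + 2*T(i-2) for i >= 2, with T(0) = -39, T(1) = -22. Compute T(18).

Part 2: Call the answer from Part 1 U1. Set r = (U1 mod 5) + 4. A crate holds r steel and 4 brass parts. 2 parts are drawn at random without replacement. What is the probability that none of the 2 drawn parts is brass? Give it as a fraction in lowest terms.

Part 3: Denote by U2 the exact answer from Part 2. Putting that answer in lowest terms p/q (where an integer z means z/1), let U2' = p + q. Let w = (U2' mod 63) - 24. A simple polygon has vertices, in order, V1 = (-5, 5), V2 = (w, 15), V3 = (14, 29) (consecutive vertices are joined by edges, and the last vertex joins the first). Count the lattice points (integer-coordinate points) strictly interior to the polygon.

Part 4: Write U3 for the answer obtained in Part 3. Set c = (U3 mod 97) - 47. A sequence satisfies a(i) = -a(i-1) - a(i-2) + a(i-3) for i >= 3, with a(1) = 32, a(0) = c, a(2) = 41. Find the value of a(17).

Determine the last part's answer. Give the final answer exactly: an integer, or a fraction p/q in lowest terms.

Part 1: T(2) = 3*(-22) + 2*(-39) = -144; iterating: T(2)=-144, T(3)=-476, T(4)=-1716, T(5)=-6100, T(6)=-21732, T(7)=-77396, T(8)=-275652, T(9)=-981748, T(10)=-3496548, T(11)=-12453140, T(12)=-44352516, T(13)=-157963828, T(14)=-562596516, T(15)=-2003717204, T(16)=-7136344644, T(17)=-25416468340, T(18)=-90522094308; answer -90522094308
Part 2: U1 = -90522094308; r = 6; total draws C(10,2) = 45; favorable C(6,2) = 15; P = 1/3; answer 1/3
Part 3: U2 = 1/3; threaded value p + q = 4; w = -20; cross terms: (-5*15 - -20*5)=25, (-20*29 - 14*15)=-790, (14*5 - -5*29)=215; twice the area = |-550| = 550; area = 275; boundary points = 5 + 2 + 1 = 8; strictly interior points = area - boundary/2 + 1 = 272; answer 272
Part 4: U3 = 272; c = 31; a(3) = -1*(41) - 1*(32) + 1*(31) = -42; iterating: a(3)=-42, a(4)=33, a(5)=50, a(6)=-125, a(7)=108, a(8)=67, a(9)=-300, a(10)=341, a(11)=26, a(12)=-667, a(13)=982, a(14)=-289, a(15)=-1360, a(16)=2631, a(17)=-1560; answer -1560

-1560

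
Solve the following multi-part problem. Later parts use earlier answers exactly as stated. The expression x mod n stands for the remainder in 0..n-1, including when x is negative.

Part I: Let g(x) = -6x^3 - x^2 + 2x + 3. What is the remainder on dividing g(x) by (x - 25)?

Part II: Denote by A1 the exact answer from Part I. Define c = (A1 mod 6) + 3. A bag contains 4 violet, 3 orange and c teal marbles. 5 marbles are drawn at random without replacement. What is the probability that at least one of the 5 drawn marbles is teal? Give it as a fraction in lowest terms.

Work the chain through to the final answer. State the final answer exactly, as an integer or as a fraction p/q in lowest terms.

Part I: remainder = value at the root: -6*(25)^3 - 1*(25)^2 + 2*(25)^1 + 3 = (-93750) + (-625) + (50) + (3) = -94322; answer -94322
Part II: A1 = -94322; c = 7; total draws C(14,5) = 2002; complement C(7,5) = 21; favorable 2002 - 21 = 1981; P = 283/286; answer 283/286

283/286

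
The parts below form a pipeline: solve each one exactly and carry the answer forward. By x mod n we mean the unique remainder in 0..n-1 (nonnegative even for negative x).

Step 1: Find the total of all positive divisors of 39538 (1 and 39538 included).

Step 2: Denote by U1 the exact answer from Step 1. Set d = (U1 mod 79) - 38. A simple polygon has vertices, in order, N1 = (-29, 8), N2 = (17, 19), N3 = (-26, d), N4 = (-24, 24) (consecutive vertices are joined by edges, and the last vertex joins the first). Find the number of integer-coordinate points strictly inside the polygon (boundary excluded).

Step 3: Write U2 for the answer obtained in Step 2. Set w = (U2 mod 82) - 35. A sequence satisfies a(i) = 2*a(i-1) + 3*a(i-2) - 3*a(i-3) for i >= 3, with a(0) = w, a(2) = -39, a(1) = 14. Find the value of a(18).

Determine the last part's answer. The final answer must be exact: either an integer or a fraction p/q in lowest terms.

Step 1: 39538 = 2 * 53 * 373; sigma = (1 + 2) * (1 + 53) * (1 + 373) = 3 * 54 * 374 = 60588; answer 60588
Step 2: U1 = 60588; d = 36; cross terms: (-29*19 - 17*8)=-687, (17*36 - -26*19)=1106, (-26*24 - -24*36)=240, (-24*8 - -29*24)=504; twice the area = |1163| = 1163; area = 1163/2; boundary points = 1 + 1 + 2 + 1 = 5; strictly interior points = area - boundary/2 + 1 = 580; answer 580
Step 3: U2 = 580; w = -29; a(3) = 2*(-39) + 3*(14) - 3*(-29) = 51; iterating: a(3)=51, a(4)=-57, a(5)=156, a(6)=-12, a(7)=615, a(8)=726, a(9)=3333, a(10)=6999, a(11)=21819, a(12)=54636, a(13)=153732, a(14)=405915, a(15)=1109118, a(16)=2974785, a(17)=8059179, a(18)=21715359; answer 21715359

21715359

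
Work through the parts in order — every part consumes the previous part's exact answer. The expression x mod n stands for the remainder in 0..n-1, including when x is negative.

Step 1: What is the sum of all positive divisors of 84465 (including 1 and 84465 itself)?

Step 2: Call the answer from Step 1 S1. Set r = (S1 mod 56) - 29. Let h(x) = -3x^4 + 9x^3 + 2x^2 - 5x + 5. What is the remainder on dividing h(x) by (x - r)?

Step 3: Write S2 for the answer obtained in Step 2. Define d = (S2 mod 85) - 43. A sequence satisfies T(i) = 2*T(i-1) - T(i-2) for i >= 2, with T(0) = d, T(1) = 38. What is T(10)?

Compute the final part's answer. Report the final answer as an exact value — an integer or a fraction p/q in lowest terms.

Step 1: 84465 = 3^2 * 5 * 1877; sigma = (1 + 3 + 9) * (1 + 5) * (1 + 1877) = 13 * 6 * 1878 = 146484; answer 146484
Step 2: S1 = 146484; r = 15; remainder = value at the root: -3*(15)^4 + 9*(15)^3 + 2*(15)^2 - 5*(15)^1 + 5 = (-151875) + (30375) + (450) + (-75) + (5) = -121120; answer -121120
Step 3: S2 = -121120; d = -38; T(2) = 2*(38) - 1*(-38) = 114; iterating: T(2)=114, T(3)=190, T(4)=266, T(5)=342, T(6)=418, T(7)=494, T(8)=570, T(9)=646, T(10)=722; answer 722

722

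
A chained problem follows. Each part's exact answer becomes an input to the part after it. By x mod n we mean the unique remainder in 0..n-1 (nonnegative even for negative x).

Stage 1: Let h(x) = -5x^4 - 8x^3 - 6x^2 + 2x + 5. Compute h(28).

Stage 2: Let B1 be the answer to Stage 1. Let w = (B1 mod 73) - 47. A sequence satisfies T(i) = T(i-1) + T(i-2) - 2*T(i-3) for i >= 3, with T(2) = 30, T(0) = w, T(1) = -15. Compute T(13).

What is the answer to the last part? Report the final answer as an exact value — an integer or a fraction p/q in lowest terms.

-93

Stage 1: -5*(28)^4 - 8*(28)^3 - 6*(28)^2 + 2*(28)^1 + 5 = (-3073280) + (-175616) + (-4704) + (56) + (5) = -3253539; answer -3253539
Stage 2: B1 = -3253539; w = 24; T(3) = 1*(30) + 1*(-15) - 2*(24) = -33; iterating: T(3)=-33, T(4)=27, T(5)=-66, T(6)=27, T(7)=-93, T(8)=66, T(9)=-81, T(10)=171, T(11)=-42, T(12)=291, T(13)=-93; answer -93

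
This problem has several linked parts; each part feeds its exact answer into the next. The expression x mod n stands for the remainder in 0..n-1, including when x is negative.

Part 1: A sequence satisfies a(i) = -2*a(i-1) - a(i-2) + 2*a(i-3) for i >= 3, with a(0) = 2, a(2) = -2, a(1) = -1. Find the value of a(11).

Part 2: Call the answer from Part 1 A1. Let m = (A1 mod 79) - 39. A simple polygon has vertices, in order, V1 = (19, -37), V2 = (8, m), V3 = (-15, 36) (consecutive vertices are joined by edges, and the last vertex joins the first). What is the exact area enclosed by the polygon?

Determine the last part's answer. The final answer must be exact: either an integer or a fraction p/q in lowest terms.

55/2

Part 1: a(3) = -2*(-2) - 1*(-1) + 2*(2) = 9; iterating: a(3)=9, a(4)=-18, a(5)=23, a(6)=-10, a(7)=-39, a(8)=134, a(9)=-249, a(10)=286, a(11)=-55; answer -55
Part 2: A1 = -55; m = -15; cross terms: (19*-15 - 8*-37)=11, (8*36 - -15*-15)=63, (-15*-37 - 19*36)=-129; twice the area = |-55| = 55; area = 55/2; answer 55/2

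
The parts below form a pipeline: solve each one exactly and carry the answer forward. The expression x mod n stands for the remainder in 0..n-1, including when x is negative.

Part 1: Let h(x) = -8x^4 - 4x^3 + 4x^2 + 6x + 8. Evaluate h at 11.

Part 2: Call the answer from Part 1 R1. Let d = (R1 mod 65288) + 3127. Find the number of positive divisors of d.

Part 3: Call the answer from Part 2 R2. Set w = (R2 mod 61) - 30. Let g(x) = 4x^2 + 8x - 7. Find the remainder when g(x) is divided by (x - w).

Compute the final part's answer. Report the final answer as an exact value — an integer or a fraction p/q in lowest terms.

2105

Part 1: -8*(11)^4 - 4*(11)^3 + 4*(11)^2 + 6*(11)^1 + 8 = (-117128) + (-5324) + (484) + (66) + (8) = -121894; answer -121894
Part 2: R1 = -121894; d = 11809; 11809 = 7^2 * 241; number of divisors = (2+1) * (1+1) = 6; answer 6
Part 3: R2 = 6; w = -24; remainder = value at the root: 4*(-24)^2 + 8*(-24)^1 - 7 = (2304) + (-192) + (-7) = 2105; answer 2105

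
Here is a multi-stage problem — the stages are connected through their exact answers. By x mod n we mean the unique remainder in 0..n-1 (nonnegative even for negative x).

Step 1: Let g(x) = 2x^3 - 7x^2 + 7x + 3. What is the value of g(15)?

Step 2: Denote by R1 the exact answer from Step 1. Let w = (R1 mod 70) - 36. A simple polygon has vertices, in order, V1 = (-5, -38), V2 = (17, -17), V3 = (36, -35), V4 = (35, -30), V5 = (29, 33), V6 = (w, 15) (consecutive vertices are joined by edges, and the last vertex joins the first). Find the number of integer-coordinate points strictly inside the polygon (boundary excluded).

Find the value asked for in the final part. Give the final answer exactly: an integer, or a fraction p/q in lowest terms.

1817

Step 1: 2*(15)^3 - 7*(15)^2 + 7*(15)^1 + 3 = (6750) + (-1575) + (105) + (3) = 5283; answer 5283
Step 2: R1 = 5283; w = -3; cross terms: (-5*-17 - 17*-38)=731, (17*-35 - 36*-17)=17, (36*-30 - 35*-35)=145, (35*33 - 29*-30)=2025, (29*15 - -3*33)=534, (-3*-38 - -5*15)=189; twice the area = |3641| = 3641; area = 3641/2; boundary points = 1 + 1 + 1 + 3 + 2 + 1 = 9; strictly interior points = area - boundary/2 + 1 = 1817; answer 1817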